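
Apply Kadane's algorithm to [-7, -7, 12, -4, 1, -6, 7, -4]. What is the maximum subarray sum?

Using Kadane's algorithm on [-7, -7, 12, -4, 1, -6, 7, -4]:

Scanning through the array:
Position 1 (value -7): max_ending_here = -7, max_so_far = -7
Position 2 (value 12): max_ending_here = 12, max_so_far = 12
Position 3 (value -4): max_ending_here = 8, max_so_far = 12
Position 4 (value 1): max_ending_here = 9, max_so_far = 12
Position 5 (value -6): max_ending_here = 3, max_so_far = 12
Position 6 (value 7): max_ending_here = 10, max_so_far = 12
Position 7 (value -4): max_ending_here = 6, max_so_far = 12

Maximum subarray: [12]
Maximum sum: 12

The maximum subarray is [12] with sum 12. This subarray runs from index 2 to index 2.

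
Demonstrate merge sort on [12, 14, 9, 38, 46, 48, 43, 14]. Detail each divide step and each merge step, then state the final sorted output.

Merge sort trace:

Split: [12, 14, 9, 38, 46, 48, 43, 14] -> [12, 14, 9, 38] and [46, 48, 43, 14]
  Split: [12, 14, 9, 38] -> [12, 14] and [9, 38]
    Split: [12, 14] -> [12] and [14]
    Merge: [12] + [14] -> [12, 14]
    Split: [9, 38] -> [9] and [38]
    Merge: [9] + [38] -> [9, 38]
  Merge: [12, 14] + [9, 38] -> [9, 12, 14, 38]
  Split: [46, 48, 43, 14] -> [46, 48] and [43, 14]
    Split: [46, 48] -> [46] and [48]
    Merge: [46] + [48] -> [46, 48]
    Split: [43, 14] -> [43] and [14]
    Merge: [43] + [14] -> [14, 43]
  Merge: [46, 48] + [14, 43] -> [14, 43, 46, 48]
Merge: [9, 12, 14, 38] + [14, 43, 46, 48] -> [9, 12, 14, 14, 38, 43, 46, 48]

Final sorted array: [9, 12, 14, 14, 38, 43, 46, 48]

The merge sort proceeds by recursively splitting the array and merging sorted halves.
After all merges, the sorted array is [9, 12, 14, 14, 38, 43, 46, 48].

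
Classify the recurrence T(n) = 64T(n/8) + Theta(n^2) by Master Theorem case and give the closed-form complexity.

Master Theorem for T(n) = 64T(n/8) + O(n^2):

a = 64, b = 8, c = 2
log_b(a) = log_8(64) = 2.0000

Case 2: c = 2 = log_8(64) = 2.0000
T(n) = O(n^2 log n) = O(n^2 log n)

For T(n) = 64T(n/8) + O(n^2): log_8(64) = 2.0000. This is Case 2 of the Master Theorem (c = log_b(a), equal work at all levels), giving O(n^2 log n).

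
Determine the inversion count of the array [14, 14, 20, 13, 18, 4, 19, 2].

Finding inversions in [14, 14, 20, 13, 18, 4, 19, 2]:

(0, 3): arr[0]=14 > arr[3]=13
(0, 5): arr[0]=14 > arr[5]=4
(0, 7): arr[0]=14 > arr[7]=2
(1, 3): arr[1]=14 > arr[3]=13
(1, 5): arr[1]=14 > arr[5]=4
(1, 7): arr[1]=14 > arr[7]=2
(2, 3): arr[2]=20 > arr[3]=13
(2, 4): arr[2]=20 > arr[4]=18
(2, 5): arr[2]=20 > arr[5]=4
(2, 6): arr[2]=20 > arr[6]=19
(2, 7): arr[2]=20 > arr[7]=2
(3, 5): arr[3]=13 > arr[5]=4
(3, 7): arr[3]=13 > arr[7]=2
(4, 5): arr[4]=18 > arr[5]=4
(4, 7): arr[4]=18 > arr[7]=2
(5, 7): arr[5]=4 > arr[7]=2
(6, 7): arr[6]=19 > arr[7]=2

Total inversions: 17

The array has 17 inversion(s): (0,3), (0,5), (0,7), (1,3), (1,5), (1,7), (2,3), (2,4), (2,5), (2,6), (2,7), (3,5), (3,7), (4,5), (4,7), (5,7), (6,7). Each pair (i,j) satisfies i < j and arr[i] > arr[j].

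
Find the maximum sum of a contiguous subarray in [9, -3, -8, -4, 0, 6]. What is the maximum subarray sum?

Using Kadane's algorithm on [9, -3, -8, -4, 0, 6]:

Scanning through the array:
Position 1 (value -3): max_ending_here = 6, max_so_far = 9
Position 2 (value -8): max_ending_here = -2, max_so_far = 9
Position 3 (value -4): max_ending_here = -4, max_so_far = 9
Position 4 (value 0): max_ending_here = 0, max_so_far = 9
Position 5 (value 6): max_ending_here = 6, max_so_far = 9

Maximum subarray: [9]
Maximum sum: 9

The maximum subarray is [9] with sum 9. This subarray runs from index 0 to index 0.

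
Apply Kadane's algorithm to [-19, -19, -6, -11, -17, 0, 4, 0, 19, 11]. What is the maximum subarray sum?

Using Kadane's algorithm on [-19, -19, -6, -11, -17, 0, 4, 0, 19, 11]:

Scanning through the array:
Position 1 (value -19): max_ending_here = -19, max_so_far = -19
Position 2 (value -6): max_ending_here = -6, max_so_far = -6
Position 3 (value -11): max_ending_here = -11, max_so_far = -6
Position 4 (value -17): max_ending_here = -17, max_so_far = -6
Position 5 (value 0): max_ending_here = 0, max_so_far = 0
Position 6 (value 4): max_ending_here = 4, max_so_far = 4
Position 7 (value 0): max_ending_here = 4, max_so_far = 4
Position 8 (value 19): max_ending_here = 23, max_so_far = 23
Position 9 (value 11): max_ending_here = 34, max_so_far = 34

Maximum subarray: [0, 4, 0, 19, 11]
Maximum sum: 34

The maximum subarray is [0, 4, 0, 19, 11] with sum 34. This subarray runs from index 5 to index 9.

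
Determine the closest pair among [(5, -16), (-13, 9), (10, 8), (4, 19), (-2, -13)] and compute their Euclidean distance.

Computing all pairwise distances among 5 points:

d((5, -16), (-13, 9)) = 30.8058
d((5, -16), (10, 8)) = 24.5153
d((5, -16), (4, 19)) = 35.0143
d((5, -16), (-2, -13)) = 7.6158 <-- minimum
d((-13, 9), (10, 8)) = 23.0217
d((-13, 9), (4, 19)) = 19.7231
d((-13, 9), (-2, -13)) = 24.5967
d((10, 8), (4, 19)) = 12.53
d((10, 8), (-2, -13)) = 24.1868
d((4, 19), (-2, -13)) = 32.5576

Closest pair: (5, -16) and (-2, -13) with distance 7.6158

The closest pair is (5, -16) and (-2, -13) with Euclidean distance 7.6158. For 5 points, brute-force pairwise comparison is shown above. For large n, the divide-and-conquer algorithm (sort by x, recurse on halves, check the dividing strip) achieves O(n log n).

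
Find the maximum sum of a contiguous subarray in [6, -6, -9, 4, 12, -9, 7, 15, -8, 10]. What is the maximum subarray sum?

Using Kadane's algorithm on [6, -6, -9, 4, 12, -9, 7, 15, -8, 10]:

Scanning through the array:
Position 1 (value -6): max_ending_here = 0, max_so_far = 6
Position 2 (value -9): max_ending_here = -9, max_so_far = 6
Position 3 (value 4): max_ending_here = 4, max_so_far = 6
Position 4 (value 12): max_ending_here = 16, max_so_far = 16
Position 5 (value -9): max_ending_here = 7, max_so_far = 16
Position 6 (value 7): max_ending_here = 14, max_so_far = 16
Position 7 (value 15): max_ending_here = 29, max_so_far = 29
Position 8 (value -8): max_ending_here = 21, max_so_far = 29
Position 9 (value 10): max_ending_here = 31, max_so_far = 31

Maximum subarray: [4, 12, -9, 7, 15, -8, 10]
Maximum sum: 31

The maximum subarray is [4, 12, -9, 7, 15, -8, 10] with sum 31. This subarray runs from index 3 to index 9.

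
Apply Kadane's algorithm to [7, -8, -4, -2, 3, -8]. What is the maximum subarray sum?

Using Kadane's algorithm on [7, -8, -4, -2, 3, -8]:

Scanning through the array:
Position 1 (value -8): max_ending_here = -1, max_so_far = 7
Position 2 (value -4): max_ending_here = -4, max_so_far = 7
Position 3 (value -2): max_ending_here = -2, max_so_far = 7
Position 4 (value 3): max_ending_here = 3, max_so_far = 7
Position 5 (value -8): max_ending_here = -5, max_so_far = 7

Maximum subarray: [7]
Maximum sum: 7

The maximum subarray is [7] with sum 7. This subarray runs from index 0 to index 0.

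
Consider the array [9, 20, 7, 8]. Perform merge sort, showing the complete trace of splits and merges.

Merge sort trace:

Split: [9, 20, 7, 8] -> [9, 20] and [7, 8]
  Split: [9, 20] -> [9] and [20]
  Merge: [9] + [20] -> [9, 20]
  Split: [7, 8] -> [7] and [8]
  Merge: [7] + [8] -> [7, 8]
Merge: [9, 20] + [7, 8] -> [7, 8, 9, 20]

Final sorted array: [7, 8, 9, 20]

The merge sort proceeds by recursively splitting the array and merging sorted halves.
After all merges, the sorted array is [7, 8, 9, 20].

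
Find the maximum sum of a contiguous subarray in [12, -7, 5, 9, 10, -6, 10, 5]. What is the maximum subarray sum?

Using Kadane's algorithm on [12, -7, 5, 9, 10, -6, 10, 5]:

Scanning through the array:
Position 1 (value -7): max_ending_here = 5, max_so_far = 12
Position 2 (value 5): max_ending_here = 10, max_so_far = 12
Position 3 (value 9): max_ending_here = 19, max_so_far = 19
Position 4 (value 10): max_ending_here = 29, max_so_far = 29
Position 5 (value -6): max_ending_here = 23, max_so_far = 29
Position 6 (value 10): max_ending_here = 33, max_so_far = 33
Position 7 (value 5): max_ending_here = 38, max_so_far = 38

Maximum subarray: [12, -7, 5, 9, 10, -6, 10, 5]
Maximum sum: 38

The maximum subarray is [12, -7, 5, 9, 10, -6, 10, 5] with sum 38. This subarray runs from index 0 to index 7.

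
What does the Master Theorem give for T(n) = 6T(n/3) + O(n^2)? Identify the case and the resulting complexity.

Master Theorem for T(n) = 6T(n/3) + O(n^2):

a = 6, b = 3, c = 2
log_b(a) = log_3(6) = 1.6309

Case 3: c = 2 > log_3(6) = 1.6309
T(n) = O(n^2) = O(n^2)

For T(n) = 6T(n/3) + O(n^2): log_3(6) = 1.6309. This is Case 3 of the Master Theorem (c > log_b(a), work dominated by root), giving O(n^2).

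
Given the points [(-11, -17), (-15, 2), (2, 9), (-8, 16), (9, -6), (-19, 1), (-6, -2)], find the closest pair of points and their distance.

Computing all pairwise distances among 7 points:

d((-11, -17), (-15, 2)) = 19.4165
d((-11, -17), (2, 9)) = 29.0689
d((-11, -17), (-8, 16)) = 33.1361
d((-11, -17), (9, -6)) = 22.8254
d((-11, -17), (-19, 1)) = 19.6977
d((-11, -17), (-6, -2)) = 15.8114
d((-15, 2), (2, 9)) = 18.3848
d((-15, 2), (-8, 16)) = 15.6525
d((-15, 2), (9, -6)) = 25.2982
d((-15, 2), (-19, 1)) = 4.1231 <-- minimum
d((-15, 2), (-6, -2)) = 9.8489
d((2, 9), (-8, 16)) = 12.2066
d((2, 9), (9, -6)) = 16.5529
d((2, 9), (-19, 1)) = 22.4722
d((2, 9), (-6, -2)) = 13.6015
d((-8, 16), (9, -6)) = 27.8029
d((-8, 16), (-19, 1)) = 18.6011
d((-8, 16), (-6, -2)) = 18.1108
d((9, -6), (-19, 1)) = 28.8617
d((9, -6), (-6, -2)) = 15.5242
d((-19, 1), (-6, -2)) = 13.3417

Closest pair: (-15, 2) and (-19, 1) with distance 4.1231

The closest pair is (-15, 2) and (-19, 1) with Euclidean distance 4.1231. For 7 points, brute-force pairwise comparison is shown above. For large n, the divide-and-conquer algorithm (sort by x, recurse on halves, check the dividing strip) achieves O(n log n).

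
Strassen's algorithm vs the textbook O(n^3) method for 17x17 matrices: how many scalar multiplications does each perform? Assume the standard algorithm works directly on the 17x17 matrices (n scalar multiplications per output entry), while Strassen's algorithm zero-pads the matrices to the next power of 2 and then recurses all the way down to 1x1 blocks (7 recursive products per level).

Matrix multiplication for 17x17 matrices:

Strassen's algorithm requires power-of-2 dimensions. Pad 17x17 to 32x32 (next power of 2).

Standard algorithm: 17^3 = 4913 multiplications
Strassen's algorithm: 7^(log2(32)) = 7^5 = 16807 multiplications
Difference: 4913 - 16807 = -11894 (Strassen uses MORE here due to padding overhead — for small or just-over-power-of-2 n, padding can outweigh the per-level savings)

Standard: 4913 multiplications (17^3). Strassen: 16807 multiplications (7^5, after padding to 32x32). Strassen reduces 8 recursive multiplications to 7 at each level.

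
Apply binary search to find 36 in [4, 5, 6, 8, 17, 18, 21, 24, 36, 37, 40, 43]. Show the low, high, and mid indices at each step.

Binary search for 36 in [4, 5, 6, 8, 17, 18, 21, 24, 36, 37, 40, 43]:

lo=0, hi=11, mid=5, arr[mid]=18 -> 18 < 36, search right half
lo=6, hi=11, mid=8, arr[mid]=36 -> Found target at index 8!

Binary search finds 36 at index 8 after 2 comparisons. The search repeatedly halves the search space by comparing with the middle element.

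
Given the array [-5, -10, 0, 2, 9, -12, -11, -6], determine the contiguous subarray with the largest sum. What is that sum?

Using Kadane's algorithm on [-5, -10, 0, 2, 9, -12, -11, -6]:

Scanning through the array:
Position 1 (value -10): max_ending_here = -10, max_so_far = -5
Position 2 (value 0): max_ending_here = 0, max_so_far = 0
Position 3 (value 2): max_ending_here = 2, max_so_far = 2
Position 4 (value 9): max_ending_here = 11, max_so_far = 11
Position 5 (value -12): max_ending_here = -1, max_so_far = 11
Position 6 (value -11): max_ending_here = -11, max_so_far = 11
Position 7 (value -6): max_ending_here = -6, max_so_far = 11

Maximum subarray: [0, 2, 9]
Maximum sum: 11

The maximum subarray is [0, 2, 9] with sum 11. This subarray runs from index 2 to index 4.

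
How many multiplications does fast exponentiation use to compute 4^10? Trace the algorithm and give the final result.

Computing 4^10 by squaring (build up from 4^1; each line after the first costs one multiplication):

4^1 = 4
4^2 = (4^1)^2 = 4^2 = 16
4^4 = (4^2)^2 = 16^2 = 256
4^5 = 4 * 4^4 = 4 * 256 = 1024
4^10 = (4^5)^2 = 1024^2 = 1048576

Result: 1048576
Multiplications needed: 4 (4 lines after 4^1)

4^10 = 1048576. Using exponentiation by squaring, this requires 4 multiplications. The key idea: if the exponent is even, square the half-power; if odd, multiply by the base once.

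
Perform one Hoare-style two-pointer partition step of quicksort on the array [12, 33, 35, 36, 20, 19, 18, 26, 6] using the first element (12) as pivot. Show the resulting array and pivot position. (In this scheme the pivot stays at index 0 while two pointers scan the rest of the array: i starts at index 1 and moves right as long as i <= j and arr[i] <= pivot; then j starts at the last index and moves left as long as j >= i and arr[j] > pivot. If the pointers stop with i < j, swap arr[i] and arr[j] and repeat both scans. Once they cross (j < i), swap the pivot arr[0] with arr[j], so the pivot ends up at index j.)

Hoare-style two-pointer partition with pivot = 12:

Initial array: [12, 33, 35, 36, 20, 19, 18, 26, 6]

Pointers start at i = 1, j = 8.
i stops at index 1 (arr[1]=33 > 12), j stops at index 8 (arr[8]=6 <= 12): swap arr[1] and arr[8], array becomes [12, 6, 35, 36, 20, 19, 18, 26, 33]
i ends at 2, j ends at 1: the pointers have crossed (j < i), so scanning stops.

Swap pivot arr[0] with arr[1] to place pivot at position 1: [6, 12, 35, 36, 20, 19, 18, 26, 33]
Pivot position: 1

After partitioning with pivot 12, the array becomes [6, 12, 35, 36, 20, 19, 18, 26, 33]. The pivot is placed at index 1. All elements to the left of the pivot are <= 12, and all elements to the right are > 12.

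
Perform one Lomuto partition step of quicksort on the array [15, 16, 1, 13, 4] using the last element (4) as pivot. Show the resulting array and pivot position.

Lomuto partition with pivot = 4:

Initial array: [15, 16, 1, 13, 4]

arr[0]=15 > 4: no swap
arr[1]=16 > 4: no swap
arr[2]=1 <= 4: swap with position 0, array becomes [1, 16, 15, 13, 4]
arr[3]=13 > 4: no swap

Place pivot at position 1: [1, 4, 15, 13, 16]
Pivot position: 1

After partitioning with pivot 4, the array becomes [1, 4, 15, 13, 16]. The pivot is placed at index 1. All elements to the left of the pivot are <= 4, and all elements to the right are > 4.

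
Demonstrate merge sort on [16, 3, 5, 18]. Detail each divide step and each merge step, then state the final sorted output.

Merge sort trace:

Split: [16, 3, 5, 18] -> [16, 3] and [5, 18]
  Split: [16, 3] -> [16] and [3]
  Merge: [16] + [3] -> [3, 16]
  Split: [5, 18] -> [5] and [18]
  Merge: [5] + [18] -> [5, 18]
Merge: [3, 16] + [5, 18] -> [3, 5, 16, 18]

Final sorted array: [3, 5, 16, 18]

The merge sort proceeds by recursively splitting the array and merging sorted halves.
After all merges, the sorted array is [3, 5, 16, 18].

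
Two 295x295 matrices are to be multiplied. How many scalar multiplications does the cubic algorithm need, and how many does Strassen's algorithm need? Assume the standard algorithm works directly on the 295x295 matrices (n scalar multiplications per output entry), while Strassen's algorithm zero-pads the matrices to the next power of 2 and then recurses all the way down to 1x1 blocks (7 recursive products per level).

Matrix multiplication for 295x295 matrices:

Strassen's algorithm requires power-of-2 dimensions. Pad 295x295 to 512x512 (next power of 2).

Standard algorithm: 295^3 = 25672375 multiplications
Strassen's algorithm: 7^(log2(512)) = 7^9 = 40353607 multiplications
Difference: 25672375 - 40353607 = -14681232 (Strassen uses MORE here due to padding overhead — for small or just-over-power-of-2 n, padding can outweigh the per-level savings)

Standard: 25672375 multiplications (295^3). Strassen: 40353607 multiplications (7^9, after padding to 512x512). Strassen reduces 8 recursive multiplications to 7 at each level.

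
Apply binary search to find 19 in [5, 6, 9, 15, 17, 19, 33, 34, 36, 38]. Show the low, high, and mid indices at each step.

Binary search for 19 in [5, 6, 9, 15, 17, 19, 33, 34, 36, 38]:

lo=0, hi=9, mid=4, arr[mid]=17 -> 17 < 19, search right half
lo=5, hi=9, mid=7, arr[mid]=34 -> 34 > 19, search left half
lo=5, hi=6, mid=5, arr[mid]=19 -> Found target at index 5!

Binary search finds 19 at index 5 after 3 comparisons. The search repeatedly halves the search space by comparing with the middle element.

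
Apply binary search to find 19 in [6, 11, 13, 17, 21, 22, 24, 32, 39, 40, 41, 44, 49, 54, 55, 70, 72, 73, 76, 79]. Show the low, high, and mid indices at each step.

Binary search for 19 in [6, 11, 13, 17, 21, 22, 24, 32, 39, 40, 41, 44, 49, 54, 55, 70, 72, 73, 76, 79]:

lo=0, hi=19, mid=9, arr[mid]=40 -> 40 > 19, search left half
lo=0, hi=8, mid=4, arr[mid]=21 -> 21 > 19, search left half
lo=0, hi=3, mid=1, arr[mid]=11 -> 11 < 19, search right half
lo=2, hi=3, mid=2, arr[mid]=13 -> 13 < 19, search right half
lo=3, hi=3, mid=3, arr[mid]=17 -> 17 < 19, search right half
lo=4 > hi=3, target 19 not found

Binary search determines that 19 is not in the array after 5 comparisons. The search space was exhausted without finding the target.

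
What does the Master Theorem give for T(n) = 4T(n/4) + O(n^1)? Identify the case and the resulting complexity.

Master Theorem for T(n) = 4T(n/4) + O(n^1):

a = 4, b = 4, c = 1
log_b(a) = log_4(4) = 1.0000

Case 2: c = 1 = log_4(4) = 1.0000
T(n) = O(n^1 log n) = O(n log n)

For T(n) = 4T(n/4) + O(n^1): log_4(4) = 1.0000. This is Case 2 of the Master Theorem (c = log_b(a), equal work at all levels), giving O(n log n).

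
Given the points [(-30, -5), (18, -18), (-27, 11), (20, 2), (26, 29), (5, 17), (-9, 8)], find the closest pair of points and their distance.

Computing all pairwise distances among 7 points:

d((-30, -5), (18, -18)) = 49.7293
d((-30, -5), (-27, 11)) = 16.2788 <-- minimum
d((-30, -5), (20, 2)) = 50.4876
d((-30, -5), (26, 29)) = 65.5134
d((-30, -5), (5, 17)) = 41.3401
d((-30, -5), (-9, 8)) = 24.6982
d((18, -18), (-27, 11)) = 53.535
d((18, -18), (20, 2)) = 20.0998
d((18, -18), (26, 29)) = 47.676
d((18, -18), (5, 17)) = 37.3363
d((18, -18), (-9, 8)) = 37.4833
d((-27, 11), (20, 2)) = 47.8539
d((-27, 11), (26, 29)) = 55.9732
d((-27, 11), (5, 17)) = 32.5576
d((-27, 11), (-9, 8)) = 18.2483
d((20, 2), (26, 29)) = 27.6586
d((20, 2), (5, 17)) = 21.2132
d((20, 2), (-9, 8)) = 29.6142
d((26, 29), (5, 17)) = 24.1868
d((26, 29), (-9, 8)) = 40.8167
d((5, 17), (-9, 8)) = 16.6433

Closest pair: (-30, -5) and (-27, 11) with distance 16.2788

The closest pair is (-30, -5) and (-27, 11) with Euclidean distance 16.2788. For 7 points, brute-force pairwise comparison is shown above. For large n, the divide-and-conquer algorithm (sort by x, recurse on halves, check the dividing strip) achieves O(n log n).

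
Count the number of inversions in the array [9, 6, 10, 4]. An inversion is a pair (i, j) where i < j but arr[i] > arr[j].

Finding inversions in [9, 6, 10, 4]:

(0, 1): arr[0]=9 > arr[1]=6
(0, 3): arr[0]=9 > arr[3]=4
(1, 3): arr[1]=6 > arr[3]=4
(2, 3): arr[2]=10 > arr[3]=4

Total inversions: 4

The array has 4 inversion(s): (0,1), (0,3), (1,3), (2,3). Each pair (i,j) satisfies i < j and arr[i] > arr[j].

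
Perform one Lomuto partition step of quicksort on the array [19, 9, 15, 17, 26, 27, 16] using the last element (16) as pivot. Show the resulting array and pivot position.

Lomuto partition with pivot = 16:

Initial array: [19, 9, 15, 17, 26, 27, 16]

arr[0]=19 > 16: no swap
arr[1]=9 <= 16: swap with position 0, array becomes [9, 19, 15, 17, 26, 27, 16]
arr[2]=15 <= 16: swap with position 1, array becomes [9, 15, 19, 17, 26, 27, 16]
arr[3]=17 > 16: no swap
arr[4]=26 > 16: no swap
arr[5]=27 > 16: no swap

Place pivot at position 2: [9, 15, 16, 17, 26, 27, 19]
Pivot position: 2

After partitioning with pivot 16, the array becomes [9, 15, 16, 17, 26, 27, 19]. The pivot is placed at index 2. All elements to the left of the pivot are <= 16, and all elements to the right are > 16.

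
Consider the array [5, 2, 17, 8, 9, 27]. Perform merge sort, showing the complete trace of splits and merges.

Merge sort trace:

Split: [5, 2, 17, 8, 9, 27] -> [5, 2, 17] and [8, 9, 27]
  Split: [5, 2, 17] -> [5] and [2, 17]
    Split: [2, 17] -> [2] and [17]
    Merge: [2] + [17] -> [2, 17]
  Merge: [5] + [2, 17] -> [2, 5, 17]
  Split: [8, 9, 27] -> [8] and [9, 27]
    Split: [9, 27] -> [9] and [27]
    Merge: [9] + [27] -> [9, 27]
  Merge: [8] + [9, 27] -> [8, 9, 27]
Merge: [2, 5, 17] + [8, 9, 27] -> [2, 5, 8, 9, 17, 27]

Final sorted array: [2, 5, 8, 9, 17, 27]

The merge sort proceeds by recursively splitting the array and merging sorted halves.
After all merges, the sorted array is [2, 5, 8, 9, 17, 27].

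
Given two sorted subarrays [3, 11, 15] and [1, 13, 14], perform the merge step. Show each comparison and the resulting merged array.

Merging process:

Compare 3 vs 1: take 1 from right. Merged: [1]
Compare 3 vs 13: take 3 from left. Merged: [1, 3]
Compare 11 vs 13: take 11 from left. Merged: [1, 3, 11]
Compare 15 vs 13: take 13 from right. Merged: [1, 3, 11, 13]
Compare 15 vs 14: take 14 from right. Merged: [1, 3, 11, 13, 14]
Append remaining from left: [15]. Merged: [1, 3, 11, 13, 14, 15]

Final merged array: [1, 3, 11, 13, 14, 15]
Total comparisons: 5

The merged array is [1, 3, 11, 13, 14, 15], requiring 5 comparisons. The merge step runs in O(n) time where n is the total number of elements.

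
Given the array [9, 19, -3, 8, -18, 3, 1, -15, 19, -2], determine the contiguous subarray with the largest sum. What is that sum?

Using Kadane's algorithm on [9, 19, -3, 8, -18, 3, 1, -15, 19, -2]:

Scanning through the array:
Position 1 (value 19): max_ending_here = 28, max_so_far = 28
Position 2 (value -3): max_ending_here = 25, max_so_far = 28
Position 3 (value 8): max_ending_here = 33, max_so_far = 33
Position 4 (value -18): max_ending_here = 15, max_so_far = 33
Position 5 (value 3): max_ending_here = 18, max_so_far = 33
Position 6 (value 1): max_ending_here = 19, max_so_far = 33
Position 7 (value -15): max_ending_here = 4, max_so_far = 33
Position 8 (value 19): max_ending_here = 23, max_so_far = 33
Position 9 (value -2): max_ending_here = 21, max_so_far = 33

Maximum subarray: [9, 19, -3, 8]
Maximum sum: 33

The maximum subarray is [9, 19, -3, 8] with sum 33. This subarray runs from index 0 to index 3.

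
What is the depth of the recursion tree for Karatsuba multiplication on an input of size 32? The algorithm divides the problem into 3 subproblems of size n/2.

For divide and conquer with division factor 2:

Problem sizes at each level:
Level 0: 32
Level 1: 16
Level 2: 8
Level 3: 4
Level 4: 2
Level 5: 1

The root is level 0 and the size-1 base case is level 5 (the tree spans levels 0 through 5, i.e. 6 levels counting the root), so the depth is the number of divisions: log_2(32) = 5

The recursion tree depth is log_2(32) = 5. At each level, the problem size is divided by 2, so it takes 5 divisions to reduce to a base case of size 1. The algorithm makes 3 recursive calls at each level.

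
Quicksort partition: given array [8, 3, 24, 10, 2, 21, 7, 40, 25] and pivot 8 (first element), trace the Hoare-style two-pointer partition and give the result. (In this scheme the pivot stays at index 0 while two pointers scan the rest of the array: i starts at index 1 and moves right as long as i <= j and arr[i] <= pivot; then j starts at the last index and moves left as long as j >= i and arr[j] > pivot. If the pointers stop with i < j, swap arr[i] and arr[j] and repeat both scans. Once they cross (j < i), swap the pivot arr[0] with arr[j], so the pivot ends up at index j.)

Hoare-style two-pointer partition with pivot = 8:

Initial array: [8, 3, 24, 10, 2, 21, 7, 40, 25]

Pointers start at i = 1, j = 8.
i stops at index 2 (arr[2]=24 > 8), j stops at index 6 (arr[6]=7 <= 8): swap arr[2] and arr[6], array becomes [8, 3, 7, 10, 2, 21, 24, 40, 25]
i stops at index 3 (arr[3]=10 > 8), j stops at index 4 (arr[4]=2 <= 8): swap arr[3] and arr[4], array becomes [8, 3, 7, 2, 10, 21, 24, 40, 25]
i ends at 4, j ends at 3: the pointers have crossed (j < i), so scanning stops.

Swap pivot arr[0] with arr[3] to place pivot at position 3: [2, 3, 7, 8, 10, 21, 24, 40, 25]
Pivot position: 3

After partitioning with pivot 8, the array becomes [2, 3, 7, 8, 10, 21, 24, 40, 25]. The pivot is placed at index 3. All elements to the left of the pivot are <= 8, and all elements to the right are > 8.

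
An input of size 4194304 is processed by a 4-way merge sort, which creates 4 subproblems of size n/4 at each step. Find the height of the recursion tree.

For divide and conquer with division factor 4:

Problem sizes at each level:
Level 0: 4194304
Level 1: 1048576
Level 2: 262144
Level 3: 65536
Level 4: 16384
Level 5: 4096
Level 6: 1024
Level 7: 256
Level 8: 64
Level 9: 16
Level 10: 4
Level 11: 1

The root is level 0 and the size-1 base case is level 11 (the tree spans levels 0 through 11, i.e. 12 levels counting the root), so the depth is the number of divisions: log_4(4194304) = 11

The recursion tree depth is log_4(4194304) = 11. At each level, the problem size is divided by 4, so it takes 11 divisions to reduce to a base case of size 1. The algorithm makes 4 recursive calls at each level.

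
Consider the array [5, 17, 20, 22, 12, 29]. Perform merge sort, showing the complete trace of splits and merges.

Merge sort trace:

Split: [5, 17, 20, 22, 12, 29] -> [5, 17, 20] and [22, 12, 29]
  Split: [5, 17, 20] -> [5] and [17, 20]
    Split: [17, 20] -> [17] and [20]
    Merge: [17] + [20] -> [17, 20]
  Merge: [5] + [17, 20] -> [5, 17, 20]
  Split: [22, 12, 29] -> [22] and [12, 29]
    Split: [12, 29] -> [12] and [29]
    Merge: [12] + [29] -> [12, 29]
  Merge: [22] + [12, 29] -> [12, 22, 29]
Merge: [5, 17, 20] + [12, 22, 29] -> [5, 12, 17, 20, 22, 29]

Final sorted array: [5, 12, 17, 20, 22, 29]

The merge sort proceeds by recursively splitting the array and merging sorted halves.
After all merges, the sorted array is [5, 12, 17, 20, 22, 29].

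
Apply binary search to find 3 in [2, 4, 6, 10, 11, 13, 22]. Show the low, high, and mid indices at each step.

Binary search for 3 in [2, 4, 6, 10, 11, 13, 22]:

lo=0, hi=6, mid=3, arr[mid]=10 -> 10 > 3, search left half
lo=0, hi=2, mid=1, arr[mid]=4 -> 4 > 3, search left half
lo=0, hi=0, mid=0, arr[mid]=2 -> 2 < 3, search right half
lo=1 > hi=0, target 3 not found

Binary search determines that 3 is not in the array after 3 comparisons. The search space was exhausted without finding the target.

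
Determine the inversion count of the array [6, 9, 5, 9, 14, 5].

Finding inversions in [6, 9, 5, 9, 14, 5]:

(0, 2): arr[0]=6 > arr[2]=5
(0, 5): arr[0]=6 > arr[5]=5
(1, 2): arr[1]=9 > arr[2]=5
(1, 5): arr[1]=9 > arr[5]=5
(3, 5): arr[3]=9 > arr[5]=5
(4, 5): arr[4]=14 > arr[5]=5

Total inversions: 6

The array has 6 inversion(s): (0,2), (0,5), (1,2), (1,5), (3,5), (4,5). Each pair (i,j) satisfies i < j and arr[i] > arr[j].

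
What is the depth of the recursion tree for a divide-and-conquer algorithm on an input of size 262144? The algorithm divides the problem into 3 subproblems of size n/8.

For divide and conquer with division factor 8:

Problem sizes at each level:
Level 0: 262144
Level 1: 32768
Level 2: 4096
Level 3: 512
Level 4: 64
Level 5: 8
Level 6: 1

The root is level 0 and the size-1 base case is level 6 (the tree spans levels 0 through 6, i.e. 7 levels counting the root), so the depth is the number of divisions: log_8(262144) = 6

The recursion tree depth is log_8(262144) = 6. At each level, the problem size is divided by 8, so it takes 6 divisions to reduce to a base case of size 1. The algorithm makes 3 recursive calls at each level.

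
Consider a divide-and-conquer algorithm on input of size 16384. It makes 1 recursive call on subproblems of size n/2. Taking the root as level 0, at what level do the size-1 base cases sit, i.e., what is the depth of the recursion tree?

For divide and conquer with division factor 2:

Problem sizes at each level:
Level 0: 16384
Level 1: 8192
Level 2: 4096
Level 3: 2048
Level 4: 1024
Level 5: 512
Level 6: 256
Level 7: 128
Level 8: 64
Level 9: 32
Level 10: 16
Level 11: 8
Level 12: 4
Level 13: 2
Level 14: 1

The root is level 0 and the size-1 base case is level 14 (the tree spans levels 0 through 14, i.e. 15 levels counting the root), so the depth is the number of divisions: log_2(16384) = 14

The recursion tree depth is log_2(16384) = 14. At each level, the problem size is divided by 2, so it takes 14 divisions to reduce to a base case of size 1. The algorithm makes 1 recursive call at each level.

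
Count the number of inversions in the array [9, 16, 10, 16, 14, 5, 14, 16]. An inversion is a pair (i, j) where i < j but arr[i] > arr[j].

Finding inversions in [9, 16, 10, 16, 14, 5, 14, 16]:

(0, 5): arr[0]=9 > arr[5]=5
(1, 2): arr[1]=16 > arr[2]=10
(1, 4): arr[1]=16 > arr[4]=14
(1, 5): arr[1]=16 > arr[5]=5
(1, 6): arr[1]=16 > arr[6]=14
(2, 5): arr[2]=10 > arr[5]=5
(3, 4): arr[3]=16 > arr[4]=14
(3, 5): arr[3]=16 > arr[5]=5
(3, 6): arr[3]=16 > arr[6]=14
(4, 5): arr[4]=14 > arr[5]=5

Total inversions: 10

The array has 10 inversion(s): (0,5), (1,2), (1,4), (1,5), (1,6), (2,5), (3,4), (3,5), (3,6), (4,5). Each pair (i,j) satisfies i < j and arr[i] > arr[j].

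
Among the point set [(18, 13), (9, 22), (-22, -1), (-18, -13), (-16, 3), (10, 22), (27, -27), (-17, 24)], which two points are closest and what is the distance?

Computing all pairwise distances among 8 points:

d((18, 13), (9, 22)) = 12.7279
d((18, 13), (-22, -1)) = 42.3792
d((18, 13), (-18, -13)) = 44.4072
d((18, 13), (-16, 3)) = 35.4401
d((18, 13), (10, 22)) = 12.0416
d((18, 13), (27, -27)) = 41.0
d((18, 13), (-17, 24)) = 36.6879
d((9, 22), (-22, -1)) = 38.6005
d((9, 22), (-18, -13)) = 44.2041
d((9, 22), (-16, 3)) = 31.4006
d((9, 22), (10, 22)) = 1.0 <-- minimum
d((9, 22), (27, -27)) = 52.2015
d((9, 22), (-17, 24)) = 26.0768
d((-22, -1), (-18, -13)) = 12.6491
d((-22, -1), (-16, 3)) = 7.2111
d((-22, -1), (10, 22)) = 39.4081
d((-22, -1), (27, -27)) = 55.4707
d((-22, -1), (-17, 24)) = 25.4951
d((-18, -13), (-16, 3)) = 16.1245
d((-18, -13), (10, 22)) = 44.8219
d((-18, -13), (27, -27)) = 47.1275
d((-18, -13), (-17, 24)) = 37.0135
d((-16, 3), (10, 22)) = 32.2025
d((-16, 3), (27, -27)) = 52.4309
d((-16, 3), (-17, 24)) = 21.0238
d((10, 22), (27, -27)) = 51.8652
d((10, 22), (-17, 24)) = 27.074
d((27, -27), (-17, 24)) = 67.3573

Closest pair: (9, 22) and (10, 22) with distance 1.0

The closest pair is (9, 22) and (10, 22) with Euclidean distance 1.0. For 8 points, brute-force pairwise comparison is shown above. For large n, the divide-and-conquer algorithm (sort by x, recurse on halves, check the dividing strip) achieves O(n log n).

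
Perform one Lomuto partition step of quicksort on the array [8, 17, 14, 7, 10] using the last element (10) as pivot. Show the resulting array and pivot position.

Lomuto partition with pivot = 10:

Initial array: [8, 17, 14, 7, 10]

arr[0]=8 <= 10: swap with position 0, array becomes [8, 17, 14, 7, 10]
arr[1]=17 > 10: no swap
arr[2]=14 > 10: no swap
arr[3]=7 <= 10: swap with position 1, array becomes [8, 7, 14, 17, 10]

Place pivot at position 2: [8, 7, 10, 17, 14]
Pivot position: 2

After partitioning with pivot 10, the array becomes [8, 7, 10, 17, 14]. The pivot is placed at index 2. All elements to the left of the pivot are <= 10, and all elements to the right are > 10.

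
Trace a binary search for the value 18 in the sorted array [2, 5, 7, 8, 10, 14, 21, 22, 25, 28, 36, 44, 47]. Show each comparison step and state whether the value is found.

Binary search for 18 in [2, 5, 7, 8, 10, 14, 21, 22, 25, 28, 36, 44, 47]:

lo=0, hi=12, mid=6, arr[mid]=21 -> 21 > 18, search left half
lo=0, hi=5, mid=2, arr[mid]=7 -> 7 < 18, search right half
lo=3, hi=5, mid=4, arr[mid]=10 -> 10 < 18, search right half
lo=5, hi=5, mid=5, arr[mid]=14 -> 14 < 18, search right half
lo=6 > hi=5, target 18 not found

Binary search determines that 18 is not in the array after 4 comparisons. The search space was exhausted without finding the target.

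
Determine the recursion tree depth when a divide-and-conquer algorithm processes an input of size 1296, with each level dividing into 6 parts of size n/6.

For divide and conquer with division factor 6:

Problem sizes at each level:
Level 0: 1296
Level 1: 216
Level 2: 36
Level 3: 6
Level 4: 1

The root is level 0 and the size-1 base case is level 4 (the tree spans levels 0 through 4, i.e. 5 levels counting the root), so the depth is the number of divisions: log_6(1296) = 4

The recursion tree depth is log_6(1296) = 4. At each level, the problem size is divided by 6, so it takes 4 divisions to reduce to a base case of size 1. The algorithm makes 6 recursive calls at each level.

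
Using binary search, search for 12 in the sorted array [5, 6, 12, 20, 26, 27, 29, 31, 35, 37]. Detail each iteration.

Binary search for 12 in [5, 6, 12, 20, 26, 27, 29, 31, 35, 37]:

lo=0, hi=9, mid=4, arr[mid]=26 -> 26 > 12, search left half
lo=0, hi=3, mid=1, arr[mid]=6 -> 6 < 12, search right half
lo=2, hi=3, mid=2, arr[mid]=12 -> Found target at index 2!

Binary search finds 12 at index 2 after 3 comparisons. The search repeatedly halves the search space by comparing with the middle element.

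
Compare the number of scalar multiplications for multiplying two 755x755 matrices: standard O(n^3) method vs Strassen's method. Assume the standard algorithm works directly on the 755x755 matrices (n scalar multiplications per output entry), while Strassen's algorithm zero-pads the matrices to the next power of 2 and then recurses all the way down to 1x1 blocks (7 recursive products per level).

Matrix multiplication for 755x755 matrices:

Strassen's algorithm requires power-of-2 dimensions. Pad 755x755 to 1024x1024 (next power of 2).

Standard algorithm: 755^3 = 430368875 multiplications
Strassen's algorithm: 7^(log2(1024)) = 7^10 = 282475249 multiplications
Savings: 430368875 - 282475249 = 147893626 multiplications

Standard: 430368875 multiplications (755^3). Strassen: 282475249 multiplications (7^10, after padding to 1024x1024). Strassen reduces 8 recursive multiplications to 7 at each level.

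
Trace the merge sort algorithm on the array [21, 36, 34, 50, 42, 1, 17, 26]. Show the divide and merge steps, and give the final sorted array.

Merge sort trace:

Split: [21, 36, 34, 50, 42, 1, 17, 26] -> [21, 36, 34, 50] and [42, 1, 17, 26]
  Split: [21, 36, 34, 50] -> [21, 36] and [34, 50]
    Split: [21, 36] -> [21] and [36]
    Merge: [21] + [36] -> [21, 36]
    Split: [34, 50] -> [34] and [50]
    Merge: [34] + [50] -> [34, 50]
  Merge: [21, 36] + [34, 50] -> [21, 34, 36, 50]
  Split: [42, 1, 17, 26] -> [42, 1] and [17, 26]
    Split: [42, 1] -> [42] and [1]
    Merge: [42] + [1] -> [1, 42]
    Split: [17, 26] -> [17] and [26]
    Merge: [17] + [26] -> [17, 26]
  Merge: [1, 42] + [17, 26] -> [1, 17, 26, 42]
Merge: [21, 34, 36, 50] + [1, 17, 26, 42] -> [1, 17, 21, 26, 34, 36, 42, 50]

Final sorted array: [1, 17, 21, 26, 34, 36, 42, 50]

The merge sort proceeds by recursively splitting the array and merging sorted halves.
After all merges, the sorted array is [1, 17, 21, 26, 34, 36, 42, 50].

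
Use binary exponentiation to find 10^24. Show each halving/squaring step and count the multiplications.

Computing 10^24 by squaring (build up from 10^1; each line after the first costs one multiplication):

10^1 = 10
10^2 = (10^1)^2 = 10^2 = 100
10^3 = 10 * 10^2 = 10 * 100 = 1000
10^6 = (10^3)^2 = 1000^2 = 1000000
10^12 = (10^6)^2 = 1000000^2 = 1000000000000
10^24 = (10^12)^2 = 1000000000000^2 = 1000000000000000000000000

Result: 1000000000000000000000000
Multiplications needed: 5 (5 lines after 10^1)

10^24 = 1000000000000000000000000. Using exponentiation by squaring, this requires 5 multiplications. The key idea: if the exponent is even, square the half-power; if odd, multiply by the base once.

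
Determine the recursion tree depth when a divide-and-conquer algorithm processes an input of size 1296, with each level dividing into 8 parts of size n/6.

For divide and conquer with division factor 6:

Problem sizes at each level:
Level 0: 1296
Level 1: 216
Level 2: 36
Level 3: 6
Level 4: 1

The root is level 0 and the size-1 base case is level 4 (the tree spans levels 0 through 4, i.e. 5 levels counting the root), so the depth is the number of divisions: log_6(1296) = 4

The recursion tree depth is log_6(1296) = 4. At each level, the problem size is divided by 6, so it takes 4 divisions to reduce to a base case of size 1. The algorithm makes 8 recursive calls at each level.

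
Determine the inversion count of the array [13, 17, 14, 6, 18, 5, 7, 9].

Finding inversions in [13, 17, 14, 6, 18, 5, 7, 9]:

(0, 3): arr[0]=13 > arr[3]=6
(0, 5): arr[0]=13 > arr[5]=5
(0, 6): arr[0]=13 > arr[6]=7
(0, 7): arr[0]=13 > arr[7]=9
(1, 2): arr[1]=17 > arr[2]=14
(1, 3): arr[1]=17 > arr[3]=6
(1, 5): arr[1]=17 > arr[5]=5
(1, 6): arr[1]=17 > arr[6]=7
(1, 7): arr[1]=17 > arr[7]=9
(2, 3): arr[2]=14 > arr[3]=6
(2, 5): arr[2]=14 > arr[5]=5
(2, 6): arr[2]=14 > arr[6]=7
(2, 7): arr[2]=14 > arr[7]=9
(3, 5): arr[3]=6 > arr[5]=5
(4, 5): arr[4]=18 > arr[5]=5
(4, 6): arr[4]=18 > arr[6]=7
(4, 7): arr[4]=18 > arr[7]=9

Total inversions: 17

The array has 17 inversion(s): (0,3), (0,5), (0,6), (0,7), (1,2), (1,3), (1,5), (1,6), (1,7), (2,3), (2,5), (2,6), (2,7), (3,5), (4,5), (4,6), (4,7). Each pair (i,j) satisfies i < j and arr[i] > arr[j].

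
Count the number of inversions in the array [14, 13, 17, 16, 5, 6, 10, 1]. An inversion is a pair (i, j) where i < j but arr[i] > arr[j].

Finding inversions in [14, 13, 17, 16, 5, 6, 10, 1]:

(0, 1): arr[0]=14 > arr[1]=13
(0, 4): arr[0]=14 > arr[4]=5
(0, 5): arr[0]=14 > arr[5]=6
(0, 6): arr[0]=14 > arr[6]=10
(0, 7): arr[0]=14 > arr[7]=1
(1, 4): arr[1]=13 > arr[4]=5
(1, 5): arr[1]=13 > arr[5]=6
(1, 6): arr[1]=13 > arr[6]=10
(1, 7): arr[1]=13 > arr[7]=1
(2, 3): arr[2]=17 > arr[3]=16
(2, 4): arr[2]=17 > arr[4]=5
(2, 5): arr[2]=17 > arr[5]=6
(2, 6): arr[2]=17 > arr[6]=10
(2, 7): arr[2]=17 > arr[7]=1
(3, 4): arr[3]=16 > arr[4]=5
(3, 5): arr[3]=16 > arr[5]=6
(3, 6): arr[3]=16 > arr[6]=10
(3, 7): arr[3]=16 > arr[7]=1
(4, 7): arr[4]=5 > arr[7]=1
(5, 7): arr[5]=6 > arr[7]=1
(6, 7): arr[6]=10 > arr[7]=1

Total inversions: 21

The array has 21 inversion(s): (0,1), (0,4), (0,5), (0,6), (0,7), (1,4), (1,5), (1,6), (1,7), (2,3), (2,4), (2,5), (2,6), (2,7), (3,4), (3,5), (3,6), (3,7), (4,7), (5,7), (6,7). Each pair (i,j) satisfies i < j and arr[i] > arr[j].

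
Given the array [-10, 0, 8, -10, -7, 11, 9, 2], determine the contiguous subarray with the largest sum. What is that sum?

Using Kadane's algorithm on [-10, 0, 8, -10, -7, 11, 9, 2]:

Scanning through the array:
Position 1 (value 0): max_ending_here = 0, max_so_far = 0
Position 2 (value 8): max_ending_here = 8, max_so_far = 8
Position 3 (value -10): max_ending_here = -2, max_so_far = 8
Position 4 (value -7): max_ending_here = -7, max_so_far = 8
Position 5 (value 11): max_ending_here = 11, max_so_far = 11
Position 6 (value 9): max_ending_here = 20, max_so_far = 20
Position 7 (value 2): max_ending_here = 22, max_so_far = 22

Maximum subarray: [11, 9, 2]
Maximum sum: 22

The maximum subarray is [11, 9, 2] with sum 22. This subarray runs from index 5 to index 7.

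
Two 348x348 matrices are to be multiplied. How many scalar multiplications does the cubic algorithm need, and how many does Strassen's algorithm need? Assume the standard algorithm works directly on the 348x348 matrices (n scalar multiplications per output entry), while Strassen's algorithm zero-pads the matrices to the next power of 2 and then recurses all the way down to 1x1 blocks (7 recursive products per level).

Matrix multiplication for 348x348 matrices:

Strassen's algorithm requires power-of-2 dimensions. Pad 348x348 to 512x512 (next power of 2).

Standard algorithm: 348^3 = 42144192 multiplications
Strassen's algorithm: 7^(log2(512)) = 7^9 = 40353607 multiplications
Savings: 42144192 - 40353607 = 1790585 multiplications

Standard: 42144192 multiplications (348^3). Strassen: 40353607 multiplications (7^9, after padding to 512x512). Strassen reduces 8 recursive multiplications to 7 at each level.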